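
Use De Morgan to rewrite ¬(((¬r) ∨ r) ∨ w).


De Morgan: the negation of a disjunction is the conjunction of the negations.
Distribute ¬ across ∨, flipping it to ∧, and negate each literal.

(r ∧ (¬r)) ∧ (¬w)


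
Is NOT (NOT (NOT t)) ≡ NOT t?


Compare truth tables:
t | φ | ψ
---------
F | T | T
T | F | F
The columns φ and ψ agree on every row.

Yes, they are logically equivalent.


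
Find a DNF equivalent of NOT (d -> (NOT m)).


Step 1: Rewrite implication then negate: ¬(¬d ∨ (¬m)) = d ∧ ¬(¬m).
Step 2: Eliminate any double negations (¬¬X = X).

d AND m


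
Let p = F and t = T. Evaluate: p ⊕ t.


Exclusive or is true when exactly one operand is true.
Substitute: p=F, t=T.
F ⊕ T evaluates to T.

T


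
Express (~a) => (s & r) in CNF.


Step 1: Rewrite (¬a) → (s ∧ r) as ¬(¬a) ∨ (s ∧ r).
Step 2: Distribute ∨ over ∧.
Step 3: Eliminate any double negations (¬¬X = X).

(a | s) & (a | r)


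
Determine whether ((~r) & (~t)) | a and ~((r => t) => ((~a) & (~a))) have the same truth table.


Compare truth tables:
a | r | t | φ | ψ
-----------------
False | False | False | True | False
True | False | False | True | True
False | True | False | False | False
True | True | False | True | False
False | False | True | False | False
True | False | True | True | True
False | True | True | False | False
True | True | True | True | True
They differ at row 1 (a=False, r=False, t=False): φ=True but ψ=False.

No, they are not logically equivalent.


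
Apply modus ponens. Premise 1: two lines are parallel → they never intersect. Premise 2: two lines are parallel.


Modus ponens: from (P → Q) and P, infer Q.
P = 'two lines are parallel' is asserted, and P → Q holds, so Q follows.

they never intersect.


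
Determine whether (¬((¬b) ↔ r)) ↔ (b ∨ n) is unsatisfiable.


Truth table over {b, n, r}:
b | n | r | φ
-------------
F | F | F | F
T | F | F | F
F | T | F | T
T | T | F | F
F | F | T | T
T | F | T | T
F | T | T | F
T | T | T | T
Satisfying assignment at row 3: b=F, n=T, r=F gives T.

No, it is not a contradiction.


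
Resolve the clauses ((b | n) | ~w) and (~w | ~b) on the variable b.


The clauses contain complementary literals b and ~b.
Resolution eliminates this pair and disjoins the remaining literals (merging duplicates).

(~w | n)


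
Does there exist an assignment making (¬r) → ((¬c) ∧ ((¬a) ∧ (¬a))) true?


Search for a satisfying assignment over {a, c, r}.
Try a=F, c=F, r=F: the formula evaluates to T.
A satisfying assignment exists.

Satisfiable.


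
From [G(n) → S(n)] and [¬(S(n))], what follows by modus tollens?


Modus tollens: from (P → Q) and ¬Q, infer ¬P.
Q = 'S(n)' is denied; since P → Q, P must also fail.

Not (G(n)).


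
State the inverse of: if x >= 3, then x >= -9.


The inverse of (P → Q) is (¬P → ¬Q). It is equivalent to the converse, not to the original.
Here P = 'x >= 3' and Q = 'x >= -9'.

If not (x >= 3), then not (x >= -9).


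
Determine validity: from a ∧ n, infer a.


This matches the form of conjunction elimination: the conclusion follows in every model of the premises.

Valid.


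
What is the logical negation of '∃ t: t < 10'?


¬(∀ x: φ) = ∃ x: ¬φ, and ¬(∃ x: φ) = ∀ x: ¬φ.
Apply to the existential statement.

∀ t: ¬(t < 10)


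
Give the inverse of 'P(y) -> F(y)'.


The inverse of (P → Q) is (¬P → ¬Q). It is equivalent to the converse, not to the original.
Here P = 'P(y)' and Q = 'F(y)'.

If not (P(y)), then not (F(y)).


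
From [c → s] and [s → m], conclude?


Hypothetical syllogism: from (P → Q) and (Q → R), infer (P → R).
Chain the two implications through the shared middle term 's'.

c → m


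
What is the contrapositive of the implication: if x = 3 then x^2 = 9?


The contrapositive of (P → Q) is (¬Q → ¬P); it is logically equivalent to the original.
Here P = 'x = 3' and Q = 'x^2 = 9'.

If not (x^2 = 9), then not (x = 3).


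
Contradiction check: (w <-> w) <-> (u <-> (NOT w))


Truth table over {u, w}:
u | w | φ
---------
F | F | F
T | F | T
F | T | T
T | T | F
Satisfying assignment at row 2: u=T, w=F gives T.

No, it is not a contradiction.


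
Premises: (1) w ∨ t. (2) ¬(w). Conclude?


Disjunctive syllogism: from (P ∨ Q) and ¬P, infer Q.
One disjunct, 'w', is ruled out; the other must hold.

t


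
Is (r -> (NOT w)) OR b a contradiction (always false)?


Truth table over {b, r, w}:
b | r | w | φ
-------------
F | F | F | T
T | F | F | T
F | T | F | T
T | T | F | T
F | F | T | T
T | F | T | T
F | T | T | F
T | T | T | T
Satisfying assignment at row 1: b=F, r=F, w=F gives T.

No, it is not a contradiction.


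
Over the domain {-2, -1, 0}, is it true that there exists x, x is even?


Evaluate the predicate on each element: -2:T, -1:F, 0:T.
Witness x = -2 satisfies the predicate.

T


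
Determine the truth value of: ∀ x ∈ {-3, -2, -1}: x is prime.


Evaluate the predicate on each element: -3:F, -2:F, -1:F.
Counterexample x = -3 fails the predicate.

F


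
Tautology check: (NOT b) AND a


Build the truth table over {a, b}:
a | b | φ
---------
F | F | F
T | F | T
F | T | F
T | T | F
Counterexample at row 1: with a=F, b=F, the formula is F.

No, it is not a tautology.


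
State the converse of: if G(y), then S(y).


The converse of (P → Q) is (Q → P). It is not in general equivalent to the original.
Here P = 'G(y)' and Q = 'S(y)'.

If S(y), then G(y).


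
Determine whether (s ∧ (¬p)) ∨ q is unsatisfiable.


Truth table over {p, q, s}:
p | q | s | φ
-------------
F | F | F | F
T | F | F | F
F | T | F | T
T | T | F | T
F | F | T | T
T | F | T | F
F | T | T | T
T | T | T | T
Satisfying assignment at row 3: p=F, q=T, s=F gives T.

No, it is not a contradiction.


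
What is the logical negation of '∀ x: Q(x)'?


¬(∀ x: φ) = ∃ x: ¬φ, and ¬(∃ x: φ) = ∀ x: ¬φ.
Apply to the universal statement.

∃ x: ¬(Q(x))


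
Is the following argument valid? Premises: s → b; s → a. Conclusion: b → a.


This is (no valid rule). There exist truth assignments where the premises are all true but the conclusion is false.

Invalid.


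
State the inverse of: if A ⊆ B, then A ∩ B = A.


The inverse of (P → Q) is (¬P → ¬Q). It is equivalent to the converse, not to the original.
Here P = 'A ⊆ B' and Q = 'A ∩ B = A'.

If not (A ⊆ B), then not (A ∩ B = A).


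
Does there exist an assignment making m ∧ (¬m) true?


Check all 2 assignments over {m}:
m | φ
-----
F | F
T | F
No assignment makes the formula true.

Unsatisfiable.


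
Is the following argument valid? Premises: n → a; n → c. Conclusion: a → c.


This is (no valid rule). There exist truth assignments where the premises are all true but the conclusion is false.

Invalid.


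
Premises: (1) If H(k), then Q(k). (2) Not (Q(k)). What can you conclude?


Modus tollens: from (P → Q) and ¬Q, infer ¬P.
Q = 'Q(k)' is denied; since P → Q, P must also fail.

Not (H(k)).


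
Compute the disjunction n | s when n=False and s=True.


Disjunction is false only when both operands are false.
Substitute: n=False, s=True.
False | True evaluates to True.

True


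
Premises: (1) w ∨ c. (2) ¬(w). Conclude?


Disjunctive syllogism: from (P ∨ Q) and ¬P, infer Q.
One disjunct, 'w', is ruled out; the other must hold.

c


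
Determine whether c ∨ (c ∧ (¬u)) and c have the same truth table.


Compare truth tables:
c | u | φ | ψ
-------------
F | F | F | F
T | F | T | T
F | T | F | F
T | T | T | T
The columns φ and ψ agree on every row.

Yes, they are logically equivalent.


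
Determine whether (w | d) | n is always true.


Build the truth table over {d, n, w}:
d | n | w | φ
-------------
False | False | False | False
True | False | False | True
False | True | False | True
True | True | False | True
False | False | True | True
True | False | True | True
False | True | True | True
True | True | True | True
Counterexample at row 1: with d=False, n=False, w=False, the formula is False.

No, it is not a tautology.


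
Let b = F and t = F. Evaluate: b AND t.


Conjunction is true only when both operands are true.
Substitute: b=F, t=F.
F AND F evaluates to F.

F


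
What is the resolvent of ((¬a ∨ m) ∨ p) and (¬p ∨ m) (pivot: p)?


The clauses contain complementary literals p and ¬p.
Resolution eliminates this pair and disjoins the remaining literals (merging duplicates).

(¬a ∨ m)


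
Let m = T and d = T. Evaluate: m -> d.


Implication is false only when antecedent is true and consequent is false.
Substitute: m=T, d=T.
T -> T evaluates to T.

T


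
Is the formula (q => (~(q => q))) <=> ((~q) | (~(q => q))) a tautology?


Build the truth table over {q}:
q | φ
-----
False | True
True | True
Every row evaluates to true.

Yes, it is a tautology.


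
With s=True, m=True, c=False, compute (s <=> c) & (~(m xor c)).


Substitute s=True, m=True, c=False:
s <=> c = True <=> False = False
m xor c = True xor False = True
~(m xor c) = False
(s <=> c) & (~(m xor c)) = False & False = False

False


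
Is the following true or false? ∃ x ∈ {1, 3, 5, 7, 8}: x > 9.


Evaluate the predicate on each element: 1:F, 3:F, 5:F, 7:F, 8:F.
No element satisfies the predicate.

F


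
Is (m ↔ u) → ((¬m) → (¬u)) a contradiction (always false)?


Truth table over {m, u}:
m | u | φ
---------
F | F | T
T | F | T
F | T | T
T | T | T
Satisfying assignment at row 1: m=F, u=F gives T.

No, it is not a contradiction.


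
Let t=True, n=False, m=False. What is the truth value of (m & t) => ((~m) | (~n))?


Substitute t=True, n=False, m=False:
m & t = False & True = False
~m = True
~n = True
(~m) | (~n) = True | True = True
(m & t) => ((~m) | (~n)) = False => True = True

True


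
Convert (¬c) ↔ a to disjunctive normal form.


Step 1: (¬c) ↔ a is true exactly when both agree: ((¬c) ∧ a) ∨ (¬(¬c) ∧ ¬a).
Step 2: Eliminate any double negations (¬¬X = X).

((¬c) ∧ a) ∨ (c ∧ (¬a))


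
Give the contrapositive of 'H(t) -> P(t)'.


The contrapositive of (P → Q) is (¬Q → ¬P); it is logically equivalent to the original.
Here P = 'H(t)' and Q = 'P(t)'.

If not (P(t)), then not (H(t)).


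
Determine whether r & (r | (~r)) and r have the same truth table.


Compare truth tables:
r | φ | ψ
---------
False | False | False
True | True | True
The columns φ and ψ agree on every row.

Yes, they are logically equivalent.


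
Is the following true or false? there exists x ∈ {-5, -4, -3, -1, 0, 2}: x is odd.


Evaluate the predicate on each element: -5:T, -4:F, -3:T, -1:T, 0:F, 2:F.
Witness x = -5 satisfies the predicate.

T


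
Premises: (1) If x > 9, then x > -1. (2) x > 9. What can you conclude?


Modus ponens: from (P → Q) and P, infer Q.
P = 'x > 9' is asserted, and P → Q holds, so Q follows.

x > -1.


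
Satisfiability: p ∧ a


Search for a satisfying assignment over {a, p}.
Try a=T, p=T: the formula evaluates to T.
A satisfying assignment exists.

Satisfiable.


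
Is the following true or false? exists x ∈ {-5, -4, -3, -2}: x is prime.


Evaluate the predicate on each element: -5:False, -4:False, -3:False, -2:False.
No element satisfies the predicate.

False


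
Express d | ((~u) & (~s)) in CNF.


Step 1: Distribute ∨ over ∧: d ∨ ((¬u) ∧ (¬s)) = (d ∨ (¬u)) ∧ (d ∨ (¬s)).

(d | (~u)) & (d | (~s))


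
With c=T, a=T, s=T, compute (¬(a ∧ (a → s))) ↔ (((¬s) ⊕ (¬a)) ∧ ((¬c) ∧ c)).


Substitute c=T, a=T, s=T:
a → s = T → T = T
a ∧ (a → s) = T ∧ T = T
¬(a ∧ (a → s)) = F
¬s = F
¬a = F
(¬s) ⊕ (¬a) = F ⊕ F = F
¬c = F
(¬c) ∧ c = F ∧ T = F
((¬s) ⊕ (¬a)) ∧ ((¬c) ∧ c) = F ∧ F = F
(¬(a ∧ (a → s))) ↔ (((¬s) ⊕ (¬a)) ∧ ((¬c) ∧ c)) = F ↔ F = T

T


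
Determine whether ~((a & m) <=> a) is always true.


Build the truth table over {a, m}:
a | m | φ
---------
False | False | False
True | False | True
False | True | False
True | True | False
Counterexample at row 1: with a=False, m=False, the formula is False.

No, it is not a tautology.


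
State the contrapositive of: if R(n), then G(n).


The contrapositive of (P → Q) is (¬Q → ¬P); it is logically equivalent to the original.
Here P = 'R(n)' and Q = 'G(n)'.

If not (G(n)), then not (R(n)).


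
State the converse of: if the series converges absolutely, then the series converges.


The converse of (P → Q) is (Q → P). It is not in general equivalent to the original.
Here P = 'the series converges absolutely' and Q = 'the series converges'.

If the series converges, then the series converges absolutely.


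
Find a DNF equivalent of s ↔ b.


Step 1: s ↔ b is true exactly when both agree: (s ∧ b) ∨ (¬s ∧ ¬b).

(s ∧ b) ∨ ((¬s) ∧ (¬b))


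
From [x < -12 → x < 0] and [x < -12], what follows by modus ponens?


Modus ponens: from (P → Q) and P, infer Q.
P = 'x < -12' is asserted, and P → Q holds, so Q follows.

x < 0.


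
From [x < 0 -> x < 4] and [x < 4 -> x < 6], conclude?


Hypothetical syllogism: from (P → Q) and (Q → R), infer (P → R).
Chain the two implications through the shared middle term 'x < 4'.

x < 0 -> x < 6


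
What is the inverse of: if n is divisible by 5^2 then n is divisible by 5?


The inverse of (P → Q) is (¬P → ¬Q). It is equivalent to the converse, not to the original.
Here P = 'n is divisible by 5^2' and Q = 'n is divisible by 5'.

If not (n is divisible by 5^2), then not (n is divisible by 5).


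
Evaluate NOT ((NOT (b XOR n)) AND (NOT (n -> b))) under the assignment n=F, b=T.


Substitute n=F, b=T:
b XOR n = T XOR F = T
NOT (b XOR n) = F
n -> b = F -> T = T
NOT (n -> b) = F
(NOT (b XOR n)) AND (NOT (n -> b)) = F AND F = F
NOT ((NOT (b XOR n)) AND (NOT (n -> b))) = T

T


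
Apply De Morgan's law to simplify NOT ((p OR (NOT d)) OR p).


De Morgan: the negation of a disjunction is the conjunction of the negations.
Distribute NOT across OR, flipping it to AND, and negate each literal.

((NOT p) AND d) AND (NOT p)


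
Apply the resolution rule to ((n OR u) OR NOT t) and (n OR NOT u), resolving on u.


The clauses contain complementary literals u and NOTu.
Resolution eliminates this pair and disjoins the remaining literals (merging duplicates).

(n OR NOT t)


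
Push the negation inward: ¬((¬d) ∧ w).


De Morgan: the negation of a conjunction is the disjunction of the negations.
Distribute ¬ across ∧, flipping it to ∨, and negate each literal.

d ∨ (¬w)


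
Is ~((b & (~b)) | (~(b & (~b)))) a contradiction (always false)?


Truth table over {b}:
b | φ
-----
False | False
True | False
Every row is false.

Yes, it is a contradiction.


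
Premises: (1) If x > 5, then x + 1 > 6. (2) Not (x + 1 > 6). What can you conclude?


Modus tollens: from (P → Q) and ¬Q, infer ¬P.
Q = 'x + 1 > 6' is denied; since P → Q, P must also fail.

Not (x > 5).


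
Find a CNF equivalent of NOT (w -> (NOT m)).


Step 1: Rewrite w → (¬m) as ¬w ∨ (¬m).
Step 2: Negate: ¬(¬w ∨ (¬m)) = w ∧ ¬(¬m) (De Morgan + double negation).
Step 3: Eliminate any double negations (¬¬X = X).

w AND m


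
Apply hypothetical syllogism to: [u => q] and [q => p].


Hypothetical syllogism: from (P → Q) and (Q → R), infer (P → R).
Chain the two implications through the shared middle term 'q'.

u => p


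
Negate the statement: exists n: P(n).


¬(forall x: φ) = exists x: ¬φ, and ¬(exists x: φ) = forall x: ¬φ.
Apply to the existential statement.

forall n: ~(P(n))


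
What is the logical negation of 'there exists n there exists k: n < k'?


Negation flips each quantifier (∀↔∃) and negates the inner predicate.
¬(there exists n there exists k: φ) = for all n for all k: ¬φ.

for all n for all k: NOT(n < k)


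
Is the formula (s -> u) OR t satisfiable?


Search for a satisfying assignment over {s, t, u}.
Try s=F, t=F, u=F: the formula evaluates to T.
A satisfying assignment exists.

Satisfiable.


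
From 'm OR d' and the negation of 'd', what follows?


Disjunctive syllogism: from (P ∨ Q) and ¬P, infer Q.
One disjunct, 'd', is ruled out; the other must hold.

m


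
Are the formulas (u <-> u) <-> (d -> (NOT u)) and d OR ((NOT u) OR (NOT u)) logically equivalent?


Compare truth tables:
d | u | φ | ψ
-------------
F | F | T | T
T | F | T | T
F | T | T | F
T | T | F | T
They differ at row 3 (d=F, u=T): φ=T but ψ=F.

No, they are not logically equivalent.


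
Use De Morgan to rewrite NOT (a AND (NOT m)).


De Morgan: the negation of a conjunction is the disjunction of the negations.
Distribute NOT across AND, flipping it to OR, and negate each literal.

(NOT a) OR m


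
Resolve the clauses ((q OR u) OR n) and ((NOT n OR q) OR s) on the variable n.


The clauses contain complementary literals n and NOTn.
Resolution eliminates this pair and disjoins the remaining literals (merging duplicates).

((q OR u) OR s)


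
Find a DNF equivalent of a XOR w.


Step 1: a ⊕ w is true exactly when they disagree: (a ∧ ¬w) ∨ (¬a ∧ w).

(a AND (NOT w)) OR ((NOT a) AND w)


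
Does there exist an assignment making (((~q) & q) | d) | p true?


Search for a satisfying assignment over {d, p, q}.
Try d=True, p=False, q=False: the formula evaluates to True.
A satisfying assignment exists.

Satisfiable.


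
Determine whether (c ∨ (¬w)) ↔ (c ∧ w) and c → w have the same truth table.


Compare truth tables:
c | w | φ | ψ
-------------
F | F | F | T
T | F | F | F
F | T | T | T
T | T | T | T
They differ at row 1 (c=F, w=F): φ=F but ψ=T.

No, they are not logically equivalent.


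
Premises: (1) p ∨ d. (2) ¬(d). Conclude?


Disjunctive syllogism: from (P ∨ Q) and ¬P, infer Q.
One disjunct, 'd', is ruled out; the other must hold.

p


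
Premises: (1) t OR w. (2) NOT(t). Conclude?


Disjunctive syllogism: from (P ∨ Q) and ¬P, infer Q.
One disjunct, 't', is ruled out; the other must hold.

w


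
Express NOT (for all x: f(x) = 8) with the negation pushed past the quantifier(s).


¬(for all x: φ) = there exists x: ¬φ, and ¬(there exists x: φ) = for all x: ¬φ.
Apply to the universal statement.

there exists x: NOT(f(x) = 8)


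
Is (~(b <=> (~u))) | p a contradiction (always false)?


Truth table over {b, p, u}:
b | p | u | φ
-------------
False | False | False | True
True | False | False | False
False | True | False | True
True | True | False | True
False | False | True | False
True | False | True | True
False | True | True | True
True | True | True | True
Satisfying assignment at row 1: b=False, p=False, u=False gives True.

No, it is not a contradiction.


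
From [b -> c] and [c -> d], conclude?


Hypothetical syllogism: from (P → Q) and (Q → R), infer (P → R).
Chain the two implications through the shared middle term 'c'.

b -> d


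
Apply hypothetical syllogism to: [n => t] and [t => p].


Hypothetical syllogism: from (P → Q) and (Q → R), infer (P → R).
Chain the two implications through the shared middle term 't'.

n => p


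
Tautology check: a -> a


Build the truth table over {a}:
a | φ
-----
F | T
T | T
Every row evaluates to true.

Yes, it is a tautology.


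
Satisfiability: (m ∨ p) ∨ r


Search for a satisfying assignment over {m, p, r}.
Try m=T, p=F, r=F: the formula evaluates to T.
A satisfying assignment exists.

Satisfiable.


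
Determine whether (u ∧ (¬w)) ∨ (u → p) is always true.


Build the truth table over {p, u, w}:
p | u | w | φ
-------------
F | F | F | T
T | F | F | T
F | T | F | T
T | T | F | T
F | F | T | T
T | F | T | T
F | T | T | F
T | T | T | T
Counterexample at row 7: with p=F, u=T, w=T, the formula is F.

No, it is not a tautology.


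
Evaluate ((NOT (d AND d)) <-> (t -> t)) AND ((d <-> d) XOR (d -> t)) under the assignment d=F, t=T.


Substitute d=F, t=T:
d AND d = F AND F = F
NOT (d AND d) = T
t -> t = T -> T = T
(NOT (d AND d)) <-> (t -> t) = T <-> T = T
d <-> d = F <-> F = T
d -> t = F -> T = T
(d <-> d) XOR (d -> t) = T XOR T = F
((NOT (d AND d)) <-> (t -> t)) AND ((d <-> d) XOR (d -> t)) = T AND F = F

F


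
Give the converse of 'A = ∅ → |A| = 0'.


The converse of (P → Q) is (Q → P). It is not in general equivalent to the original.
Here P = 'A = ∅' and Q = '|A| = 0'.

If |A| = 0, then A = ∅.


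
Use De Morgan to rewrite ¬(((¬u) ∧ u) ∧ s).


De Morgan: the negation of a conjunction is the disjunction of the negations.
Distribute ¬ across ∧, flipping it to ∨, and negate each literal.

(u ∨ (¬u)) ∨ (¬s)


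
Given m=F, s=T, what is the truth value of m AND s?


Conjunction is true only when both operands are true.
Substitute: m=F, s=T.
F AND T evaluates to F.

F


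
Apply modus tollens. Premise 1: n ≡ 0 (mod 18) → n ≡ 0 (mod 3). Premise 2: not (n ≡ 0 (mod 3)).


Modus tollens: from (P → Q) and ¬Q, infer ¬P.
Q = 'n ≡ 0 (mod 3)' is denied; since P → Q, P must also fail.

Not (n ≡ 0 (mod 18)).


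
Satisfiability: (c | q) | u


Search for a satisfying assignment over {c, q, u}.
Try c=True, q=False, u=False: the formula evaluates to True.
A satisfying assignment exists.

Satisfiable.


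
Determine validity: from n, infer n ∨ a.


This matches the form of disjunction introduction: the conclusion follows in every model of the premises.

Valid.


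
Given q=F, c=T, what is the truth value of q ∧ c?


Conjunction is true only when both operands are true.
Substitute: q=F, c=T.
F ∧ T evaluates to F.

F


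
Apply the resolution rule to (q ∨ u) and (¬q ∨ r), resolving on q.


The clauses contain complementary literals q and ¬q.
Resolution eliminates this pair and disjoins the remaining literals (merging duplicates).

(u ∨ r)


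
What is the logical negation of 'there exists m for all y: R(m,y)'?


Negation flips each quantifier (∀↔∃) and negates the inner predicate.
¬(there exists m for all y: φ) = for all m there exists y: ¬φ.

for all m there exists y: NOT(R(m,y))


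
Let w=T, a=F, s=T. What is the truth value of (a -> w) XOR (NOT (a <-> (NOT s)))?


Substitute w=T, a=F, s=T:
a -> w = F -> T = T
NOT s = F
a <-> (NOT s) = F <-> F = T
NOT (a <-> (NOT s)) = F
(a -> w) XOR (NOT (a <-> (NOT s))) = T XOR F = T

T


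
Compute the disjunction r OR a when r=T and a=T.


Disjunction is false only when both operands are false.
Substitute: r=T, a=T.
T OR T evaluates to T.

T


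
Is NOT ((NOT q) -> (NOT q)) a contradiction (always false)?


Truth table over {q}:
q | φ
-----
F | F
T | F
Every row is false.

Yes, it is a contradiction.


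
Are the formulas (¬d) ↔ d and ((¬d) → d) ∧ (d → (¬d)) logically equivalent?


Compare truth tables:
d | φ | ψ
---------
F | F | F
T | F | F
The columns φ and ψ agree on every row.

Yes, they are logically equivalent.


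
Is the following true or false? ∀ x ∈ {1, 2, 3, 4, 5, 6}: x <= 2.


Evaluate the predicate on each element: 1:T, 2:T, 3:F, 4:F, 5:F, 6:F.
Counterexample x = 3 fails the predicate.

F


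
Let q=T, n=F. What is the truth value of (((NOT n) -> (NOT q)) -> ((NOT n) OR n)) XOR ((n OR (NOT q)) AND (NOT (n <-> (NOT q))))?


Substitute q=T, n=F:
… (earlier sub-steps elided)
NOT n = T
(NOT n) OR n = T OR F = T
((NOT n) -> (NOT q)) -> ((NOT n) OR n) = F -> T = T
NOT q = F
n OR (NOT q) = F OR F = F
NOT q = F
n <-> (NOT q) = F <-> F = T
NOT (n <-> (NOT q)) = F
(n OR (NOT q)) AND (NOT (n <-> (NOT q))) = F AND F = F
(((NOT n) -> (NOT q)) -> ((NOT n) OR n)) XOR ((n OR (NOT q)) AND (NOT (n <-> (NOT q)))) = T XOR F = T

T


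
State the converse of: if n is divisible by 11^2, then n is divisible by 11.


The converse of (P → Q) is (Q → P). It is not in general equivalent to the original.
Here P = 'n is divisible by 11^2' and Q = 'n is divisible by 11'.

If n is divisible by 11, then n is divisible by 11^2.


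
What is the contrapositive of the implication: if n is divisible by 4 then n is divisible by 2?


The contrapositive of (P → Q) is (¬Q → ¬P); it is logically equivalent to the original.
Here P = 'n is divisible by 4' and Q = 'n is divisible by 2'.

If not (n is divisible by 2), then not (n is divisible by 4).


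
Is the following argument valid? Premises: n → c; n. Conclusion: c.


This matches the form of modus ponens: the conclusion follows in every model of the premises.

Valid.


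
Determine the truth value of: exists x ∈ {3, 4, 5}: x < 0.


Evaluate the predicate on each element: 3:False, 4:False, 5:False.
No element satisfies the predicate.

False


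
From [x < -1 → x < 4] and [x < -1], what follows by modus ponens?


Modus ponens: from (P → Q) and P, infer Q.
P = 'x < -1' is asserted, and P → Q holds, so Q follows.

x < 4.


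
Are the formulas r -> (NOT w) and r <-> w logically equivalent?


Compare truth tables:
r | w | φ | ψ
-------------
F | F | T | T
T | F | T | F
F | T | T | F
T | T | F | T
They differ at row 2 (r=T, w=F): φ=T but ψ=F.

No, they are not logically equivalent.


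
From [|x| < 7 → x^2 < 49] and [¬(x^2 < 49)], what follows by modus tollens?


Modus tollens: from (P → Q) and ¬Q, infer ¬P.
Q = 'x^2 < 49' is denied; since P → Q, P must also fail.

Not (|x| < 7).


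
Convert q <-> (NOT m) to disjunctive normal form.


Step 1: q ↔ (¬m) is true exactly when both agree: (q ∧ (¬m)) ∨ (¬q ∧ ¬(¬m)).
Step 2: Eliminate any double negations (¬¬X = X).

(q AND (NOT m)) OR ((NOT q) AND m)


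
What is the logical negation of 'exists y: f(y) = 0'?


¬(forall x: φ) = exists x: ¬φ, and ¬(exists x: φ) = forall x: ¬φ.
Apply to the existential statement.

forall y: ~(f(y) = 0)


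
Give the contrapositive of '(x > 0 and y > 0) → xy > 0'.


The contrapositive of (P → Q) is (¬Q → ¬P); it is logically equivalent to the original.
Here P = '(x > 0 and y > 0)' and Q = 'xy > 0'.

If not (xy > 0), then not ((x > 0 and y > 0)).


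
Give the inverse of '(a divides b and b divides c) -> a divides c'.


The inverse of (P → Q) is (¬P → ¬Q). It is equivalent to the converse, not to the original.
Here P = '(a divides b and b divides c)' and Q = 'a divides c'.

If not ((a divides b and b divides c)), then not (a divides c).


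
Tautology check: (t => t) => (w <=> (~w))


Build the truth table over {t, w}:
t | w | φ
---------
False | False | False
True | False | False
False | True | False
True | True | False
Counterexample at row 1: with t=False, w=False, the formula is False.

No, it is not a tautology.


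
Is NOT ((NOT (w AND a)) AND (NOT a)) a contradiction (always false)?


Truth table over {a, w}:
a | w | φ
---------
F | F | F
T | F | T
F | T | F
T | T | T
Satisfying assignment at row 2: a=T, w=F gives T.

No, it is not a contradiction.


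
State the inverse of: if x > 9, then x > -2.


The inverse of (P → Q) is (¬P → ¬Q). It is equivalent to the converse, not to the original.
Here P = 'x > 9' and Q = 'x > -2'.

If not (x > 9), then not (x > -2).


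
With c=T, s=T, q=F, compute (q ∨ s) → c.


Substitute c=T, s=T, q=F:
q ∨ s = F ∨ T = T
(q ∨ s) → c = T → T = T

T


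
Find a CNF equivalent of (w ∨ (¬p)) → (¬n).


Step 1: Rewrite as ¬(w ∨ (¬p)) ∨ (¬n) = (¬w ∧ ¬(¬p)) ∨ (¬n).
Step 2: Distribute ∨ over ∧.
Step 3: Eliminate any double negations (¬¬X = X).

((¬w) ∨ (¬n)) ∧ (p ∨ (¬n))


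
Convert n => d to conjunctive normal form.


Step 1: Rewrite n → d as ¬n ∨ d.

(~n) | d


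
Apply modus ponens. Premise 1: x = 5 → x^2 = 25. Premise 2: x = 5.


Modus ponens: from (P → Q) and P, infer Q.
P = 'x = 5' is asserted, and P → Q holds, so Q follows.

x^2 = 25.


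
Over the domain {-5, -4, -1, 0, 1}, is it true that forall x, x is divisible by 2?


Evaluate the predicate on each element: -5:False, -4:True, -1:False, 0:True, 1:False.
Counterexample x = -5 fails the predicate.

False


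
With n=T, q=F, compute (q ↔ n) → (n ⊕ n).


Substitute n=T, q=F:
q ↔ n = F ↔ T = F
n ⊕ n = T ⊕ T = F
(q ↔ n) → (n ⊕ n) = F → F = T

T


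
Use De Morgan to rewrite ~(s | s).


De Morgan: the negation of a disjunction is the conjunction of the negations.
Distribute ~ across |, flipping it to &, and negate each literal.

(~s) & (~s)


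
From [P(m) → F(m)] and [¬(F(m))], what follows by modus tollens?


Modus tollens: from (P → Q) and ¬Q, infer ¬P.
Q = 'F(m)' is denied; since P → Q, P must also fail.

Not (P(m)).


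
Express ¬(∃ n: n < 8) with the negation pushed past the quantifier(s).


¬(∀ x: φ) = ∃ x: ¬φ, and ¬(∃ x: φ) = ∀ x: ¬φ.
Apply to the existential statement.

∀ n: ¬(n < 8)


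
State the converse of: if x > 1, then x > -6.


The converse of (P → Q) is (Q → P). It is not in general equivalent to the original.
Here P = 'x > 1' and Q = 'x > -6'.

If x > -6, then x > 1.


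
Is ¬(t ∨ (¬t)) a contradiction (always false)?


Truth table over {t}:
t | φ
-----
F | F
T | F
Every row is false.

Yes, it is a contradiction.


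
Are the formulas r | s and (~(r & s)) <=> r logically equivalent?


Compare truth tables:
r | s | φ | ψ
-------------
False | False | False | False
True | False | True | True
False | True | True | False
True | True | True | False
They differ at row 3 (r=False, s=True): φ=True but ψ=False.

No, they are not logically equivalent.


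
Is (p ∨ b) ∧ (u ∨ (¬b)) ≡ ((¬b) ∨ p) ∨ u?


Compare truth tables:
b | p | u | φ | ψ
-----------------
F | F | F | F | T
T | F | F | F | F
F | T | F | T | T
T | T | F | F | T
F | F | T | F | T
T | F | T | T | T
F | T | T | T | T
T | T | T | T | T
They differ at row 1 (b=F, p=F, u=F): φ=F but ψ=T.

No, they are not logically equivalent.


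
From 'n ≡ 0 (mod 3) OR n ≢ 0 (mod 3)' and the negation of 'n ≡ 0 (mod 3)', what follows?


Disjunctive syllogism: from (P ∨ Q) and ¬P, infer Q.
One disjunct, 'n ≡ 0 (mod 3)', is ruled out; the other must hold.

n ≢ 0 (mod 3)


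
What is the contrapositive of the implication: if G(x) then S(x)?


The contrapositive of (P → Q) is (¬Q → ¬P); it is logically equivalent to the original.
Here P = 'G(x)' and Q = 'S(x)'.

If not (S(x)), then not (G(x)).


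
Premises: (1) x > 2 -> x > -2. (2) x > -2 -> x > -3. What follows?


Hypothetical syllogism: from (P → Q) and (Q → R), infer (P → R).
Chain the two implications through the shared middle term 'x > -2'.

x > 2 -> x > -3


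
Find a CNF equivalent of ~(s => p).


Step 1: Rewrite s → p as ¬s ∨ p.
Step 2: Negate: ¬(¬s ∨ p) = s ∧ ¬p (De Morgan + double negation).

s & (~p)


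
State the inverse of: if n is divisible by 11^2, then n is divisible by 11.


The inverse of (P → Q) is (¬P → ¬Q). It is equivalent to the converse, not to the original.
Here P = 'n is divisible by 11^2' and Q = 'n is divisible by 11'.

If not (n is divisible by 11^2), then not (n is divisible by 11).


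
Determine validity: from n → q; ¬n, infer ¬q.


This is denying the antecedent (fallacy). There exist truth assignments where the premises are all true but the conclusion is false.

Invalid.


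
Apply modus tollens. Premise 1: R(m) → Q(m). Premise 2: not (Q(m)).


Modus tollens: from (P → Q) and ¬Q, infer ¬P.
Q = 'Q(m)' is denied; since P → Q, P must also fail.

Not (R(m)).


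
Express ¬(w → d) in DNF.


Step 1: Rewrite implication then negate: ¬(¬w ∨ d) = w ∧ ¬d.

w ∧ (¬d)


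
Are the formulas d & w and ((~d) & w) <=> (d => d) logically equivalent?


Compare truth tables:
d | w | φ | ψ
-------------
False | False | False | False
True | False | False | False
False | True | False | True
True | True | True | False
They differ at row 3 (d=False, w=True): φ=False but ψ=True.

No, they are not logically equivalent.


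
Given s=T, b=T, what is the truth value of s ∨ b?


Disjunction is false only when both operands are false.
Substitute: s=T, b=T.
T ∨ T evaluates to T.

T


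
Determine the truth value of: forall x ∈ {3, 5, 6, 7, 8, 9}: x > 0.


Evaluate the predicate on each element: 3:True, 5:True, 6:True, 7:True, 8:True, 9:True.
Every element satisfies the predicate.

True


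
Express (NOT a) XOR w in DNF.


Step 1: (¬a) ⊕ w is true exactly when they disagree: ((¬a) ∧ ¬w) ∨ (¬(¬a) ∧ w).
Step 2: Eliminate any double negations (¬¬X = X).

((NOT a) AND (NOT w)) OR (a AND w)


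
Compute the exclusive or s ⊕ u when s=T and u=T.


Exclusive or is true when exactly one operand is true.
Substitute: s=T, u=T.
T ⊕ T evaluates to F.

F


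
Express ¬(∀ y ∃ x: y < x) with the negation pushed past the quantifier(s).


Negation flips each quantifier (∀↔∃) and negates the inner predicate.
¬(∀ y ∃ x: φ) = ∃ y ∀ x: ¬φ.

∃ y ∀ x: ¬(y < x)


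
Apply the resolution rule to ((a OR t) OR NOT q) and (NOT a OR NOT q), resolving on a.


The clauses contain complementary literals a and NOTa.
Resolution eliminates this pair and disjoins the remaining literals (merging duplicates).

(t OR NOT q)


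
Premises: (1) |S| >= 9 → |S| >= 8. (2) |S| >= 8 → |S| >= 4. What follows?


Hypothetical syllogism: from (P → Q) and (Q → R), infer (P → R).
Chain the two implications through the shared middle term '|S| >= 8'.

|S| >= 9 → |S| >= 4


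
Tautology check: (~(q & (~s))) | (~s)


Build the truth table over {q, s}:
q | s | φ
---------
False | False | True
True | False | True
False | True | True
True | True | True
Every row evaluates to true.

Yes, it is a tautology.


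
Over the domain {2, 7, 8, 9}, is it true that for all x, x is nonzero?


Evaluate the predicate on each element: 2:T, 7:T, 8:T, 9:T.
Every element satisfies the predicate.

T


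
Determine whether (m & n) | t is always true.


Build the truth table over {m, n, t}:
m | n | t | φ
-------------
False | False | False | False
True | False | False | False
False | True | False | False
True | True | False | True
False | False | True | True
True | False | True | True
False | True | True | True
True | True | True | True
Counterexample at row 1: with m=False, n=False, t=False, the formula is False.

No, it is not a tautology.


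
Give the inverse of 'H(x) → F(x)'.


The inverse of (P → Q) is (¬P → ¬Q). It is equivalent to the converse, not to the original.
Here P = 'H(x)' and Q = 'F(x)'.

If not (H(x)), then not (F(x)).


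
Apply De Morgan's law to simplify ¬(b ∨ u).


De Morgan: the negation of a disjunction is the conjunction of the negations.
Distribute ¬ across ∨, flipping it to ∧, and negate each literal.

(¬b) ∧ (¬u)


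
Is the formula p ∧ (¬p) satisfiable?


Check all 2 assignments over {p}:
p | φ
-----
F | F
T | F
No assignment makes the formula true.

Unsatisfiable.


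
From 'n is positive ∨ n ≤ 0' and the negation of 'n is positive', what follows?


Disjunctive syllogism: from (P ∨ Q) and ¬P, infer Q.
One disjunct, 'n is positive', is ruled out; the other must hold.

n ≤ 0


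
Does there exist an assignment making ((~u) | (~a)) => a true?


Search for a satisfying assignment over {a, u}.
Try a=True, u=False: the formula evaluates to True.
A satisfying assignment exists.

Satisfiable.


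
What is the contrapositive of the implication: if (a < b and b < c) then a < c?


The contrapositive of (P → Q) is (¬Q → ¬P); it is logically equivalent to the original.
Here P = '(a < b and b < c)' and Q = 'a < c'.

If not (a < c), then not ((a < b and b < c)).


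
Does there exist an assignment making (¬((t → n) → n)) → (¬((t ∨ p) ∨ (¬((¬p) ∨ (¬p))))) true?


Search for a satisfying assignment over {n, p, t}.
Try n=F, p=F, t=F: the formula evaluates to T.
A satisfying assignment exists.

Satisfiable.


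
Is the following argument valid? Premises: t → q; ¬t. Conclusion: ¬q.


This is denying the antecedent (fallacy). There exist truth assignments where the premises are all true but the conclusion is false.

Invalid.


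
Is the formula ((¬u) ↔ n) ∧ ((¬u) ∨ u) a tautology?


Build the truth table over {n, u}:
n | u | φ
---------
F | F | F
T | F | T
F | T | T
T | T | F
Counterexample at row 1: with n=F, u=F, the formula is F.

No, it is not a tautology.


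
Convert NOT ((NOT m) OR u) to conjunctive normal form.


Step 1: Apply De Morgan: ¬((¬m) ∨ u) = ¬(¬m) ∧ ¬u.
Step 2: Eliminate any double negations (¬¬X = X).

m AND (NOT u)


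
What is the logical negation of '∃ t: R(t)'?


¬(∀ x: φ) = ∃ x: ¬φ, and ¬(∃ x: φ) = ∀ x: ¬φ.
Apply to the existential statement.

∀ t: ¬(R(t))


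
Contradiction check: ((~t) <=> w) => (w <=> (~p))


Truth table over {p, t, w}:
p | t | w | φ
-------------
False | False | False | True
True | False | False | True
False | True | False | False
True | True | False | True
False | False | True | True
True | False | True | False
False | True | True | True
True | True | True | True
Satisfying assignment at row 1: p=False, t=False, w=False gives True.

No, it is not a contradiction.


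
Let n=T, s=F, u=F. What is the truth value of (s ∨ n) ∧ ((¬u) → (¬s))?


Substitute n=T, s=F, u=F:
s ∨ n = F ∨ T = T
¬u = T
¬s = T
(¬u) → (¬s) = T → T = T
(s ∨ n) ∧ ((¬u) → (¬s)) = T ∧ T = T

T


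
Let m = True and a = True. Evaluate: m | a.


Disjunction is false only when both operands are false.
Substitute: m=True, a=True.
True | True evaluates to True.

True


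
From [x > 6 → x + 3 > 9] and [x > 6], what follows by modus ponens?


Modus ponens: from (P → Q) and P, infer Q.
P = 'x > 6' is asserted, and P → Q holds, so Q follows.

x + 3 > 9.


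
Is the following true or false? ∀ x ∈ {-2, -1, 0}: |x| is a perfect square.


Evaluate the predicate on each element: -2:F, -1:T, 0:T.
Counterexample x = -2 fails the predicate.

F


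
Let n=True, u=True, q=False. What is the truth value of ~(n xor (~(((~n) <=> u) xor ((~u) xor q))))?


Substitute n=True, u=True, q=False:
~n = False
(~n) <=> u = False <=> True = False
~u = False
(~u) xor q = False xor False = False
((~n) <=> u) xor ((~u) xor q) = False xor False = False
~(((~n) <=> u) xor ((~u) xor q)) = True
n xor (~(((~n) <=> u) xor ((~u) xor q))) = True xor True = False
~(n xor (~(((~n) <=> u) xor ((~u) xor q)))) = True

True


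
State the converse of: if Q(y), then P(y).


The converse of (P → Q) is (Q → P). It is not in general equivalent to the original.
Here P = 'Q(y)' and Q = 'P(y)'.

If P(y), then Q(y).


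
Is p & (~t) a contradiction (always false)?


Truth table over {p, t}:
p | t | φ
---------
False | False | False
True | False | True
False | True | False
True | True | False
Satisfying assignment at row 2: p=True, t=False gives True.

No, it is not a contradiction.


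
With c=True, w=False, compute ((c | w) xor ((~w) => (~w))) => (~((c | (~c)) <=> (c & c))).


Substitute c=True, w=False:
… (earlier sub-steps elided)
~w = True
~w = True
(~w) => (~w) = True => True = True
(c | w) xor ((~w) => (~w)) = True xor True = False
~c = False
c | (~c) = True | False = True
c & c = True & True = True
(c | (~c)) <=> (c & c) = True <=> True = True
~((c | (~c)) <=> (c & c)) = False
((c | w) xor ((~w) => (~w))) => (~((c | (~c)) <=> (c & c))) = False => False = True

True
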